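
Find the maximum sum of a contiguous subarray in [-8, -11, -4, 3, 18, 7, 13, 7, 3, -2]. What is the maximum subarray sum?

Using Kadane's algorithm on [-8, -11, -4, 3, 18, 7, 13, 7, 3, -2]:

Scanning through the array:
Position 1 (value -11): max_ending_here = -11, max_so_far = -8
Position 2 (value -4): max_ending_here = -4, max_so_far = -4
Position 3 (value 3): max_ending_here = 3, max_so_far = 3
Position 4 (value 18): max_ending_here = 21, max_so_far = 21
Position 5 (value 7): max_ending_here = 28, max_so_far = 28
Position 6 (value 13): max_ending_here = 41, max_so_far = 41
Position 7 (value 7): max_ending_here = 48, max_so_far = 48
Position 8 (value 3): max_ending_here = 51, max_so_far = 51
Position 9 (value -2): max_ending_here = 49, max_so_far = 51

Maximum subarray: [3, 18, 7, 13, 7, 3]
Maximum sum: 51

The maximum subarray is [3, 18, 7, 13, 7, 3] with sum 51. This subarray runs from index 3 to index 8.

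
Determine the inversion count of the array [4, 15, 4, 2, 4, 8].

Finding inversions in [4, 15, 4, 2, 4, 8]:

(0, 3): arr[0]=4 > arr[3]=2
(1, 2): arr[1]=15 > arr[2]=4
(1, 3): arr[1]=15 > arr[3]=2
(1, 4): arr[1]=15 > arr[4]=4
(1, 5): arr[1]=15 > arr[5]=8
(2, 3): arr[2]=4 > arr[3]=2

Total inversions: 6

The array has 6 inversion(s): (0,3), (1,2), (1,3), (1,4), (1,5), (2,3). Each pair (i,j) satisfies i < j and arr[i] > arr[j].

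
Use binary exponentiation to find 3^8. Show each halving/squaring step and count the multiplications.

Computing 3^8 by squaring (build up from 3^1; each line after the first costs one multiplication):

3^1 = 3
3^2 = (3^1)^2 = 3^2 = 9
3^4 = (3^2)^2 = 9^2 = 81
3^8 = (3^4)^2 = 81^2 = 6561

Result: 6561
Multiplications needed: 3 (3 lines after 3^1)

3^8 = 6561. Using exponentiation by squaring, this requires 3 multiplications. The key idea: if the exponent is even, square the half-power; if odd, multiply by the base once.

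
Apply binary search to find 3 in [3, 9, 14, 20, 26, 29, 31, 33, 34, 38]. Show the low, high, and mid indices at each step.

Binary search for 3 in [3, 9, 14, 20, 26, 29, 31, 33, 34, 38]:

lo=0, hi=9, mid=4, arr[mid]=26 -> 26 > 3, search left half
lo=0, hi=3, mid=1, arr[mid]=9 -> 9 > 3, search left half
lo=0, hi=0, mid=0, arr[mid]=3 -> Found target at index 0!

Binary search finds 3 at index 0 after 3 comparisons. The search repeatedly halves the search space by comparing with the middle element.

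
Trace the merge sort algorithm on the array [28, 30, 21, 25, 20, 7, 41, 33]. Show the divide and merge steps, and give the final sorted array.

Merge sort trace:

Split: [28, 30, 21, 25, 20, 7, 41, 33] -> [28, 30, 21, 25] and [20, 7, 41, 33]
  Split: [28, 30, 21, 25] -> [28, 30] and [21, 25]
    Split: [28, 30] -> [28] and [30]
    Merge: [28] + [30] -> [28, 30]
    Split: [21, 25] -> [21] and [25]
    Merge: [21] + [25] -> [21, 25]
  Merge: [28, 30] + [21, 25] -> [21, 25, 28, 30]
  Split: [20, 7, 41, 33] -> [20, 7] and [41, 33]
    Split: [20, 7] -> [20] and [7]
    Merge: [20] + [7] -> [7, 20]
    Split: [41, 33] -> [41] and [33]
    Merge: [41] + [33] -> [33, 41]
  Merge: [7, 20] + [33, 41] -> [7, 20, 33, 41]
Merge: [21, 25, 28, 30] + [7, 20, 33, 41] -> [7, 20, 21, 25, 28, 30, 33, 41]

Final sorted array: [7, 20, 21, 25, 28, 30, 33, 41]

The merge sort proceeds by recursively splitting the array and merging sorted halves.
After all merges, the sorted array is [7, 20, 21, 25, 28, 30, 33, 41].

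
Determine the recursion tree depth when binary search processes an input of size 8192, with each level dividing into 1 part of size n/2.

For divide and conquer with division factor 2:

Problem sizes at each level:
Level 0: 8192
Level 1: 4096
Level 2: 2048
Level 3: 1024
Level 4: 512
Level 5: 256
Level 6: 128
Level 7: 64
Level 8: 32
Level 9: 16
Level 10: 8
Level 11: 4
Level 12: 2
Level 13: 1

The root is level 0 and the size-1 base case is level 13 (the tree spans levels 0 through 13, i.e. 14 levels counting the root), so the depth is the number of divisions: log_2(8192) = 13

The recursion tree depth is log_2(8192) = 13. At each level, the problem size is divided by 2, so it takes 13 divisions to reduce to a base case of size 1. The algorithm makes 1 recursive call at each level.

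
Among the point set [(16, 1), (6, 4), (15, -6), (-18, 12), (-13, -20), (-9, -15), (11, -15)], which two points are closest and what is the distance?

Computing all pairwise distances among 7 points:

d((16, 1), (6, 4)) = 10.4403
d((16, 1), (15, -6)) = 7.0711
d((16, 1), (-18, 12)) = 35.7351
d((16, 1), (-13, -20)) = 35.805
d((16, 1), (-9, -15)) = 29.6816
d((16, 1), (11, -15)) = 16.7631
d((6, 4), (15, -6)) = 13.4536
d((6, 4), (-18, 12)) = 25.2982
d((6, 4), (-13, -20)) = 30.6105
d((6, 4), (-9, -15)) = 24.2074
d((6, 4), (11, -15)) = 19.6469
d((15, -6), (-18, 12)) = 37.5899
d((15, -6), (-13, -20)) = 31.305
d((15, -6), (-9, -15)) = 25.632
d((15, -6), (11, -15)) = 9.8489
d((-18, 12), (-13, -20)) = 32.3883
d((-18, 12), (-9, -15)) = 28.4605
d((-18, 12), (11, -15)) = 39.6232
d((-13, -20), (-9, -15)) = 6.4031 <-- minimum
d((-13, -20), (11, -15)) = 24.5153
d((-9, -15), (11, -15)) = 20.0

Closest pair: (-13, -20) and (-9, -15) with distance 6.4031

The closest pair is (-13, -20) and (-9, -15) with Euclidean distance 6.4031. For 7 points, brute-force pairwise comparison is shown above. For large n, the divide-and-conquer algorithm (sort by x, recurse on halves, check the dividing strip) achieves O(n log n).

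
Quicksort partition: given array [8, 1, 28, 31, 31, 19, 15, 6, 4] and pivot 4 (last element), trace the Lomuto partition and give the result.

Lomuto partition with pivot = 4:

Initial array: [8, 1, 28, 31, 31, 19, 15, 6, 4]

arr[0]=8 > 4: no swap
arr[1]=1 <= 4: swap with position 0, array becomes [1, 8, 28, 31, 31, 19, 15, 6, 4]
arr[2]=28 > 4: no swap
arr[3]=31 > 4: no swap
arr[4]=31 > 4: no swap
arr[5]=19 > 4: no swap
arr[6]=15 > 4: no swap
arr[7]=6 > 4: no swap

Place pivot at position 1: [1, 4, 28, 31, 31, 19, 15, 6, 8]
Pivot position: 1

After partitioning with pivot 4, the array becomes [1, 4, 28, 31, 31, 19, 15, 6, 8]. The pivot is placed at index 1. All elements to the left of the pivot are <= 4, and all elements to the right are > 4.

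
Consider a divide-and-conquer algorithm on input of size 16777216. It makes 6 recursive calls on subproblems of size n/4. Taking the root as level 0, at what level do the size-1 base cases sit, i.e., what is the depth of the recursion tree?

For divide and conquer with division factor 4:

Problem sizes at each level:
Level 0: 16777216
Level 1: 4194304
Level 2: 1048576
Level 3: 262144
Level 4: 65536
Level 5: 16384
Level 6: 4096
Level 7: 1024
Level 8: 256
Level 9: 64
Level 10: 16
Level 11: 4
Level 12: 1

The root is level 0 and the size-1 base case is level 12 (the tree spans levels 0 through 12, i.e. 13 levels counting the root), so the depth is the number of divisions: log_4(16777216) = 12

The recursion tree depth is log_4(16777216) = 12. At each level, the problem size is divided by 4, so it takes 12 divisions to reduce to a base case of size 1. The algorithm makes 6 recursive calls at each level.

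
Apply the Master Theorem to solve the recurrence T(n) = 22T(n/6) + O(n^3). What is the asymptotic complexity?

Master Theorem for T(n) = 22T(n/6) + O(n^3):

a = 22, b = 6, c = 3
log_b(a) = log_6(22) = 1.7251

Case 3: c = 3 > log_6(22) = 1.7251
T(n) = O(n^3) = O(n^3)

For T(n) = 22T(n/6) + O(n^3): log_6(22) = 1.7251. This is Case 3 of the Master Theorem (c > log_b(a), work dominated by root), giving O(n^3).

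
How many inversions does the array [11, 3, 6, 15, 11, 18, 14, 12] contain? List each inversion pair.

Finding inversions in [11, 3, 6, 15, 11, 18, 14, 12]:

(0, 1): arr[0]=11 > arr[1]=3
(0, 2): arr[0]=11 > arr[2]=6
(3, 4): arr[3]=15 > arr[4]=11
(3, 6): arr[3]=15 > arr[6]=14
(3, 7): arr[3]=15 > arr[7]=12
(5, 6): arr[5]=18 > arr[6]=14
(5, 7): arr[5]=18 > arr[7]=12
(6, 7): arr[6]=14 > arr[7]=12

Total inversions: 8

The array has 8 inversion(s): (0,1), (0,2), (3,4), (3,6), (3,7), (5,6), (5,7), (6,7). Each pair (i,j) satisfies i < j and arr[i] > arr[j].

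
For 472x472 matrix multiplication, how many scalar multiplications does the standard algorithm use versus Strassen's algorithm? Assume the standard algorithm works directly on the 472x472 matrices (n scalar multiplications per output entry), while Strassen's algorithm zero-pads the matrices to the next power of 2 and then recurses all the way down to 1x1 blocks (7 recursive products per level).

Matrix multiplication for 472x472 matrices:

Strassen's algorithm requires power-of-2 dimensions. Pad 472x472 to 512x512 (next power of 2).

Standard algorithm: 472^3 = 105154048 multiplications
Strassen's algorithm: 7^(log2(512)) = 7^9 = 40353607 multiplications
Savings: 105154048 - 40353607 = 64800441 multiplications

Standard: 105154048 multiplications (472^3). Strassen: 40353607 multiplications (7^9, after padding to 512x512). Strassen reduces 8 recursive multiplications to 7 at each level.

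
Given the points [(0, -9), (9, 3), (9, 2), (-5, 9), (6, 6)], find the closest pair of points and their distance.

Computing all pairwise distances among 5 points:

d((0, -9), (9, 3)) = 15.0
d((0, -9), (9, 2)) = 14.2127
d((0, -9), (-5, 9)) = 18.6815
d((0, -9), (6, 6)) = 16.1555
d((9, 3), (9, 2)) = 1.0 <-- minimum
d((9, 3), (-5, 9)) = 15.2315
d((9, 3), (6, 6)) = 4.2426
d((9, 2), (-5, 9)) = 15.6525
d((9, 2), (6, 6)) = 5.0
d((-5, 9), (6, 6)) = 11.4018

Closest pair: (9, 3) and (9, 2) with distance 1.0

The closest pair is (9, 3) and (9, 2) with Euclidean distance 1.0. For 5 points, brute-force pairwise comparison is shown above. For large n, the divide-and-conquer algorithm (sort by x, recurse on halves, check the dividing strip) achieves O(n log n).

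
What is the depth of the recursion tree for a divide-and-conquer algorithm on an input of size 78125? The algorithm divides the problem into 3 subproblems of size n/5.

For divide and conquer with division factor 5:

Problem sizes at each level:
Level 0: 78125
Level 1: 15625
Level 2: 3125
Level 3: 625
Level 4: 125
Level 5: 25
Level 6: 5
Level 7: 1

The root is level 0 and the size-1 base case is level 7 (the tree spans levels 0 through 7, i.e. 8 levels counting the root), so the depth is the number of divisions: log_5(78125) = 7

The recursion tree depth is log_5(78125) = 7. At each level, the problem size is divided by 5, so it takes 7 divisions to reduce to a base case of size 1. The algorithm makes 3 recursive calls at each level.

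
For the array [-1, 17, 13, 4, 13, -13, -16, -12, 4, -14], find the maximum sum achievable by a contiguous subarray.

Using Kadane's algorithm on [-1, 17, 13, 4, 13, -13, -16, -12, 4, -14]:

Scanning through the array:
Position 1 (value 17): max_ending_here = 17, max_so_far = 17
Position 2 (value 13): max_ending_here = 30, max_so_far = 30
Position 3 (value 4): max_ending_here = 34, max_so_far = 34
Position 4 (value 13): max_ending_here = 47, max_so_far = 47
Position 5 (value -13): max_ending_here = 34, max_so_far = 47
Position 6 (value -16): max_ending_here = 18, max_so_far = 47
Position 7 (value -12): max_ending_here = 6, max_so_far = 47
Position 8 (value 4): max_ending_here = 10, max_so_far = 47
Position 9 (value -14): max_ending_here = -4, max_so_far = 47

Maximum subarray: [17, 13, 4, 13]
Maximum sum: 47

The maximum subarray is [17, 13, 4, 13] with sum 47. This subarray runs from index 1 to index 4.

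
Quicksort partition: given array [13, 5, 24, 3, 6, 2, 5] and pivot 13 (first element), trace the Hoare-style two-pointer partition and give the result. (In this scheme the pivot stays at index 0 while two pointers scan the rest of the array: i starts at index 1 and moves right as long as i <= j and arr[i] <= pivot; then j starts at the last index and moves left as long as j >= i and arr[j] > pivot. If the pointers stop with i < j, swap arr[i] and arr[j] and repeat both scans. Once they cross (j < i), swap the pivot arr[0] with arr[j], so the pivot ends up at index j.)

Hoare-style two-pointer partition with pivot = 13:

Initial array: [13, 5, 24, 3, 6, 2, 5]

Pointers start at i = 1, j = 6.
i stops at index 2 (arr[2]=24 > 13), j stops at index 6 (arr[6]=5 <= 13): swap arr[2] and arr[6], array becomes [13, 5, 5, 3, 6, 2, 24]
i ends at 6, j ends at 5: the pointers have crossed (j < i), so scanning stops.

Swap pivot arr[0] with arr[5] to place pivot at position 5: [2, 5, 5, 3, 6, 13, 24]
Pivot position: 5

After partitioning with pivot 13, the array becomes [2, 5, 5, 3, 6, 13, 24]. The pivot is placed at index 5. All elements to the left of the pivot are <= 13, and all elements to the right are > 13.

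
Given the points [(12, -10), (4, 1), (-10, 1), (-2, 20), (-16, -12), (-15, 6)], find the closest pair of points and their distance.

Computing all pairwise distances among 6 points:

d((12, -10), (4, 1)) = 13.6015
d((12, -10), (-10, 1)) = 24.5967
d((12, -10), (-2, 20)) = 33.1059
d((12, -10), (-16, -12)) = 28.0713
d((12, -10), (-15, 6)) = 31.3847
d((4, 1), (-10, 1)) = 14.0
d((4, 1), (-2, 20)) = 19.9249
d((4, 1), (-16, -12)) = 23.8537
d((4, 1), (-15, 6)) = 19.6469
d((-10, 1), (-2, 20)) = 20.6155
d((-10, 1), (-16, -12)) = 14.3178
d((-10, 1), (-15, 6)) = 7.0711 <-- minimum
d((-2, 20), (-16, -12)) = 34.9285
d((-2, 20), (-15, 6)) = 19.105
d((-16, -12), (-15, 6)) = 18.0278

Closest pair: (-10, 1) and (-15, 6) with distance 7.0711

The closest pair is (-10, 1) and (-15, 6) with Euclidean distance 7.0711. For 6 points, brute-force pairwise comparison is shown above. For large n, the divide-and-conquer algorithm (sort by x, recurse on halves, check the dividing strip) achieves O(n log n).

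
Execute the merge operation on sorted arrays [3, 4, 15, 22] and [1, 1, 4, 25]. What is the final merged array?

Merging process:

Compare 3 vs 1: take 1 from right. Merged: [1]
Compare 3 vs 1: take 1 from right. Merged: [1, 1]
Compare 3 vs 4: take 3 from left. Merged: [1, 1, 3]
Compare 4 vs 4: take 4 from left. Merged: [1, 1, 3, 4]
Compare 15 vs 4: take 4 from right. Merged: [1, 1, 3, 4, 4]
Compare 15 vs 25: take 15 from left. Merged: [1, 1, 3, 4, 4, 15]
Compare 22 vs 25: take 22 from left. Merged: [1, 1, 3, 4, 4, 15, 22]
Append remaining from right: [25]. Merged: [1, 1, 3, 4, 4, 15, 22, 25]

Final merged array: [1, 1, 3, 4, 4, 15, 22, 25]
Total comparisons: 7

The merged array is [1, 1, 3, 4, 4, 15, 22, 25], requiring 7 comparisons. The merge step runs in O(n) time where n is the total number of elements.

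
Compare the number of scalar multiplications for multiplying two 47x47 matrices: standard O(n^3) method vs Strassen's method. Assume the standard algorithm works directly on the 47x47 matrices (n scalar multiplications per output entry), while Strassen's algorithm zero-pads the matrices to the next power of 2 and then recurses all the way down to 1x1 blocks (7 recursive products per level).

Matrix multiplication for 47x47 matrices:

Strassen's algorithm requires power-of-2 dimensions. Pad 47x47 to 64x64 (next power of 2).

Standard algorithm: 47^3 = 103823 multiplications
Strassen's algorithm: 7^(log2(64)) = 7^6 = 117649 multiplications
Difference: 103823 - 117649 = -13826 (Strassen uses MORE here due to padding overhead — for small or just-over-power-of-2 n, padding can outweigh the per-level savings)

Standard: 103823 multiplications (47^3). Strassen: 117649 multiplications (7^6, after padding to 64x64). Strassen reduces 8 recursive multiplications to 7 at each level.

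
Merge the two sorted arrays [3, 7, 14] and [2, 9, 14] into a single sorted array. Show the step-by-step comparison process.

Merging process:

Compare 3 vs 2: take 2 from right. Merged: [2]
Compare 3 vs 9: take 3 from left. Merged: [2, 3]
Compare 7 vs 9: take 7 from left. Merged: [2, 3, 7]
Compare 14 vs 9: take 9 from right. Merged: [2, 3, 7, 9]
Compare 14 vs 14: take 14 from left. Merged: [2, 3, 7, 9, 14]
Append remaining from right: [14]. Merged: [2, 3, 7, 9, 14, 14]

Final merged array: [2, 3, 7, 9, 14, 14]
Total comparisons: 5

The merged array is [2, 3, 7, 9, 14, 14], requiring 5 comparisons. The merge step runs in O(n) time where n is the total number of elements.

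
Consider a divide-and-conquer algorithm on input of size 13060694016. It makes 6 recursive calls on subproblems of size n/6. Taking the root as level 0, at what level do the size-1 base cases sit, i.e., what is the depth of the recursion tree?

For divide and conquer with division factor 6:

Problem sizes at each level:
Level 0: 13060694016
Level 1: 2176782336
Level 2: 362797056
Level 3: 60466176
Level 4: 10077696
Level 5: 1679616
Level 6: 279936
Level 7: 46656
Level 8: 7776
Level 9: 1296
Level 10: 216
Level 11: 36
Level 12: 6
Level 13: 1

The root is level 0 and the size-1 base case is level 13 (the tree spans levels 0 through 13, i.e. 14 levels counting the root), so the depth is the number of divisions: log_6(13060694016) = 13

The recursion tree depth is log_6(13060694016) = 13. At each level, the problem size is divided by 6, so it takes 13 divisions to reduce to a base case of size 1. The algorithm makes 6 recursive calls at each level.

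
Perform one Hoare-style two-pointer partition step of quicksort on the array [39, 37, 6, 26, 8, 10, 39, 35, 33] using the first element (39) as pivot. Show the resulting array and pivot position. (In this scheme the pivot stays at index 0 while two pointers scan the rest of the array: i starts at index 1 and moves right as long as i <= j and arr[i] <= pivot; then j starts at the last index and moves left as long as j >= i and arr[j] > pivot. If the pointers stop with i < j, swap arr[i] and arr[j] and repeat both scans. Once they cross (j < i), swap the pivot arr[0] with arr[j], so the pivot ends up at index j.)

Hoare-style two-pointer partition with pivot = 39:

Initial array: [39, 37, 6, 26, 8, 10, 39, 35, 33]

Pointers start at i = 1, j = 8.
i ends at 9, j ends at 8: the pointers have crossed (j < i), so scanning stops.

Swap pivot arr[0] with arr[8] to place pivot at position 8: [33, 37, 6, 26, 8, 10, 39, 35, 39]
Pivot position: 8

After partitioning with pivot 39, the array becomes [33, 37, 6, 26, 8, 10, 39, 35, 39]. The pivot is placed at index 8. All elements to the left of the pivot are <= 39, and all elements to the right are > 39.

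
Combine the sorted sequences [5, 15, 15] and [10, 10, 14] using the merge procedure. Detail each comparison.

Merging process:

Compare 5 vs 10: take 5 from left. Merged: [5]
Compare 15 vs 10: take 10 from right. Merged: [5, 10]
Compare 15 vs 10: take 10 from right. Merged: [5, 10, 10]
Compare 15 vs 14: take 14 from right. Merged: [5, 10, 10, 14]
Append remaining from left: [15, 15]. Merged: [5, 10, 10, 14, 15, 15]

Final merged array: [5, 10, 10, 14, 15, 15]
Total comparisons: 4

The merged array is [5, 10, 10, 14, 15, 15], requiring 4 comparisons. The merge step runs in O(n) time where n is the total number of elements.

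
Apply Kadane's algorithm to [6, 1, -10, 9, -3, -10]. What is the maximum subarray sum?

Using Kadane's algorithm on [6, 1, -10, 9, -3, -10]:

Scanning through the array:
Position 1 (value 1): max_ending_here = 7, max_so_far = 7
Position 2 (value -10): max_ending_here = -3, max_so_far = 7
Position 3 (value 9): max_ending_here = 9, max_so_far = 9
Position 4 (value -3): max_ending_here = 6, max_so_far = 9
Position 5 (value -10): max_ending_here = -4, max_so_far = 9

Maximum subarray: [9]
Maximum sum: 9

The maximum subarray is [9] with sum 9. This subarray runs from index 3 to index 3.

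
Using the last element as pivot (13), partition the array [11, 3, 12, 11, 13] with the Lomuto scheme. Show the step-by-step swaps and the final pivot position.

Lomuto partition with pivot = 13:

Initial array: [11, 3, 12, 11, 13]

arr[0]=11 <= 13: swap with position 0, array becomes [11, 3, 12, 11, 13]
arr[1]=3 <= 13: swap with position 1, array becomes [11, 3, 12, 11, 13]
arr[2]=12 <= 13: swap with position 2, array becomes [11, 3, 12, 11, 13]
arr[3]=11 <= 13: swap with position 3, array becomes [11, 3, 12, 11, 13]

Place pivot at position 4: [11, 3, 12, 11, 13]
Pivot position: 4

After partitioning with pivot 13, the array becomes [11, 3, 12, 11, 13]. The pivot is placed at index 4. All elements to the left of the pivot are <= 13, and all elements to the right are > 13.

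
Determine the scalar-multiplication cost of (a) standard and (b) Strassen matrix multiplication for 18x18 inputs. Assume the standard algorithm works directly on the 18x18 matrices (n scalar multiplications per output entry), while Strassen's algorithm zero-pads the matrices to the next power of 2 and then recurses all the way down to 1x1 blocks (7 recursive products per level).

Matrix multiplication for 18x18 matrices:

Strassen's algorithm requires power-of-2 dimensions. Pad 18x18 to 32x32 (next power of 2).

Standard algorithm: 18^3 = 5832 multiplications
Strassen's algorithm: 7^(log2(32)) = 7^5 = 16807 multiplications
Difference: 5832 - 16807 = -10975 (Strassen uses MORE here due to padding overhead — for small or just-over-power-of-2 n, padding can outweigh the per-level savings)

Standard: 5832 multiplications (18^3). Strassen: 16807 multiplications (7^5, after padding to 32x32). Strassen reduces 8 recursive multiplications to 7 at each level.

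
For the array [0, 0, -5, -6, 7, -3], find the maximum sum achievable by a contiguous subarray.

Using Kadane's algorithm on [0, 0, -5, -6, 7, -3]:

Scanning through the array:
Position 1 (value 0): max_ending_here = 0, max_so_far = 0
Position 2 (value -5): max_ending_here = -5, max_so_far = 0
Position 3 (value -6): max_ending_here = -6, max_so_far = 0
Position 4 (value 7): max_ending_here = 7, max_so_far = 7
Position 5 (value -3): max_ending_here = 4, max_so_far = 7

Maximum subarray: [7]
Maximum sum: 7

The maximum subarray is [7] with sum 7. This subarray runs from index 4 to index 4.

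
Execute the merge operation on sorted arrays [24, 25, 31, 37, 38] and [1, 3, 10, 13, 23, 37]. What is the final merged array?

Merging process:

Compare 24 vs 1: take 1 from right. Merged: [1]
Compare 24 vs 3: take 3 from right. Merged: [1, 3]
Compare 24 vs 10: take 10 from right. Merged: [1, 3, 10]
Compare 24 vs 13: take 13 from right. Merged: [1, 3, 10, 13]
Compare 24 vs 23: take 23 from right. Merged: [1, 3, 10, 13, 23]
Compare 24 vs 37: take 24 from left. Merged: [1, 3, 10, 13, 23, 24]
Compare 25 vs 37: take 25 from left. Merged: [1, 3, 10, 13, 23, 24, 25]
Compare 31 vs 37: take 31 from left. Merged: [1, 3, 10, 13, 23, 24, 25, 31]
Compare 37 vs 37: take 37 from left. Merged: [1, 3, 10, 13, 23, 24, 25, 31, 37]
Compare 38 vs 37: take 37 from right. Merged: [1, 3, 10, 13, 23, 24, 25, 31, 37, 37]
Append remaining from left: [38]. Merged: [1, 3, 10, 13, 23, 24, 25, 31, 37, 37, 38]

Final merged array: [1, 3, 10, 13, 23, 24, 25, 31, 37, 37, 38]
Total comparisons: 10

The merged array is [1, 3, 10, 13, 23, 24, 25, 31, 37, 37, 38], requiring 10 comparisons. The merge step runs in O(n) time where n is the total number of elements.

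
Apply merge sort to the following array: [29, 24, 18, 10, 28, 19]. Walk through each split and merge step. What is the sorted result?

Merge sort trace:

Split: [29, 24, 18, 10, 28, 19] -> [29, 24, 18] and [10, 28, 19]
  Split: [29, 24, 18] -> [29] and [24, 18]
    Split: [24, 18] -> [24] and [18]
    Merge: [24] + [18] -> [18, 24]
  Merge: [29] + [18, 24] -> [18, 24, 29]
  Split: [10, 28, 19] -> [10] and [28, 19]
    Split: [28, 19] -> [28] and [19]
    Merge: [28] + [19] -> [19, 28]
  Merge: [10] + [19, 28] -> [10, 19, 28]
Merge: [18, 24, 29] + [10, 19, 28] -> [10, 18, 19, 24, 28, 29]

Final sorted array: [10, 18, 19, 24, 28, 29]

The merge sort proceeds by recursively splitting the array and merging sorted halves.
After all merges, the sorted array is [10, 18, 19, 24, 28, 29].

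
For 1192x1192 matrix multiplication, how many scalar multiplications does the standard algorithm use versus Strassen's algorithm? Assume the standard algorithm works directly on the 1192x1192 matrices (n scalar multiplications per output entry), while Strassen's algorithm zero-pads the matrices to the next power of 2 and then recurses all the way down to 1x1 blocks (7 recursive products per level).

Matrix multiplication for 1192x1192 matrices:

Strassen's algorithm requires power-of-2 dimensions. Pad 1192x1192 to 2048x2048 (next power of 2).

Standard algorithm: 1192^3 = 1693669888 multiplications
Strassen's algorithm: 7^(log2(2048)) = 7^11 = 1977326743 multiplications
Difference: 1693669888 - 1977326743 = -283656855 (Strassen uses MORE here due to padding overhead — for small or just-over-power-of-2 n, padding can outweigh the per-level savings)

Standard: 1693669888 multiplications (1192^3). Strassen: 1977326743 multiplications (7^11, after padding to 2048x2048). Strassen reduces 8 recursive multiplications to 7 at each level.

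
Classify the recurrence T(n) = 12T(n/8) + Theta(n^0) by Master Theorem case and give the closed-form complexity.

Master Theorem for T(n) = 12T(n/8) + O(n^0):

a = 12, b = 8, c = 0
log_b(a) = log_8(12) = 1.1950

Case 1: c = 0 < log_8(12) = 1.1950
T(n) = O(n^(log_8 12))

For T(n) = 12T(n/8) + O(n^0): log_8(12) = 1.1950. This is Case 1 of the Master Theorem (c < log_b(a), work dominated by leaves), giving O(n^(log_8 12)).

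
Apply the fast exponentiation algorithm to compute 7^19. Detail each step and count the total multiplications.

Computing 7^19 by squaring (build up from 7^1; each line after the first costs one multiplication):

7^1 = 7
7^2 = (7^1)^2 = 7^2 = 49
7^4 = (7^2)^2 = 49^2 = 2401
7^8 = (7^4)^2 = 2401^2 = 5764801
7^9 = 7 * 7^8 = 7 * 5764801 = 40353607
7^18 = (7^9)^2 = 40353607^2 = 1628413597910449
7^19 = 7 * 7^18 = 7 * 1628413597910449 = 11398895185373143

Result: 11398895185373143
Multiplications needed: 6 (6 lines after 7^1)

7^19 = 11398895185373143. Using exponentiation by squaring, this requires 6 multiplications. The key idea: if the exponent is even, square the half-power; if odd, multiply by the base once.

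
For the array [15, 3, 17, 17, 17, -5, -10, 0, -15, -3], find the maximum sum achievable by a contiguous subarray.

Using Kadane's algorithm on [15, 3, 17, 17, 17, -5, -10, 0, -15, -3]:

Scanning through the array:
Position 1 (value 3): max_ending_here = 18, max_so_far = 18
Position 2 (value 17): max_ending_here = 35, max_so_far = 35
Position 3 (value 17): max_ending_here = 52, max_so_far = 52
Position 4 (value 17): max_ending_here = 69, max_so_far = 69
Position 5 (value -5): max_ending_here = 64, max_so_far = 69
Position 6 (value -10): max_ending_here = 54, max_so_far = 69
Position 7 (value 0): max_ending_here = 54, max_so_far = 69
Position 8 (value -15): max_ending_here = 39, max_so_far = 69
Position 9 (value -3): max_ending_here = 36, max_so_far = 69

Maximum subarray: [15, 3, 17, 17, 17]
Maximum sum: 69

The maximum subarray is [15, 3, 17, 17, 17] with sum 69. This subarray runs from index 0 to index 4.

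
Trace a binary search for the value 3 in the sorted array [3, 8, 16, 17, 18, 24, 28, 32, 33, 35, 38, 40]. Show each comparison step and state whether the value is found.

Binary search for 3 in [3, 8, 16, 17, 18, 24, 28, 32, 33, 35, 38, 40]:

lo=0, hi=11, mid=5, arr[mid]=24 -> 24 > 3, search left half
lo=0, hi=4, mid=2, arr[mid]=16 -> 16 > 3, search left half
lo=0, hi=1, mid=0, arr[mid]=3 -> Found target at index 0!

Binary search finds 3 at index 0 after 3 comparisons. The search repeatedly halves the search space by comparing with the middle element.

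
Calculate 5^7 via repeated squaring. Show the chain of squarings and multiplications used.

Computing 5^7 by squaring (build up from 5^1; each line after the first costs one multiplication):

5^1 = 5
5^2 = (5^1)^2 = 5^2 = 25
5^3 = 5 * 5^2 = 5 * 25 = 125
5^6 = (5^3)^2 = 125^2 = 15625
5^7 = 5 * 5^6 = 5 * 15625 = 78125

Result: 78125
Multiplications needed: 4 (4 lines after 5^1)

5^7 = 78125. Using exponentiation by squaring, this requires 4 multiplications. The key idea: if the exponent is even, square the half-power; if odd, multiply by the base once.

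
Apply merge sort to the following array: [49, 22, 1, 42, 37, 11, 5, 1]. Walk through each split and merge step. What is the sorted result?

Merge sort trace:

Split: [49, 22, 1, 42, 37, 11, 5, 1] -> [49, 22, 1, 42] and [37, 11, 5, 1]
  Split: [49, 22, 1, 42] -> [49, 22] and [1, 42]
    Split: [49, 22] -> [49] and [22]
    Merge: [49] + [22] -> [22, 49]
    Split: [1, 42] -> [1] and [42]
    Merge: [1] + [42] -> [1, 42]
  Merge: [22, 49] + [1, 42] -> [1, 22, 42, 49]
  Split: [37, 11, 5, 1] -> [37, 11] and [5, 1]
    Split: [37, 11] -> [37] and [11]
    Merge: [37] + [11] -> [11, 37]
    Split: [5, 1] -> [5] and [1]
    Merge: [5] + [1] -> [1, 5]
  Merge: [11, 37] + [1, 5] -> [1, 5, 11, 37]
Merge: [1, 22, 42, 49] + [1, 5, 11, 37] -> [1, 1, 5, 11, 22, 37, 42, 49]

Final sorted array: [1, 1, 5, 11, 22, 37, 42, 49]

The merge sort proceeds by recursively splitting the array and merging sorted halves.
After all merges, the sorted array is [1, 1, 5, 11, 22, 37, 42, 49].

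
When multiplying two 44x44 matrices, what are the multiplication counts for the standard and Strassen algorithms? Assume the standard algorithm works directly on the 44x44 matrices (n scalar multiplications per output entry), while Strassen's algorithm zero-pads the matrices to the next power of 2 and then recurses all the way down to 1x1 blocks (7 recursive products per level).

Matrix multiplication for 44x44 matrices:

Strassen's algorithm requires power-of-2 dimensions. Pad 44x44 to 64x64 (next power of 2).

Standard algorithm: 44^3 = 85184 multiplications
Strassen's algorithm: 7^(log2(64)) = 7^6 = 117649 multiplications
Difference: 85184 - 117649 = -32465 (Strassen uses MORE here due to padding overhead — for small or just-over-power-of-2 n, padding can outweigh the per-level savings)

Standard: 85184 multiplications (44^3). Strassen: 117649 multiplications (7^6, after padding to 64x64). Strassen reduces 8 recursive multiplications to 7 at each level.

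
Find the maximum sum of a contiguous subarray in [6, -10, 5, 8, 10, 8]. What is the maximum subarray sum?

Using Kadane's algorithm on [6, -10, 5, 8, 10, 8]:

Scanning through the array:
Position 1 (value -10): max_ending_here = -4, max_so_far = 6
Position 2 (value 5): max_ending_here = 5, max_so_far = 6
Position 3 (value 8): max_ending_here = 13, max_so_far = 13
Position 4 (value 10): max_ending_here = 23, max_so_far = 23
Position 5 (value 8): max_ending_here = 31, max_so_far = 31

Maximum subarray: [5, 8, 10, 8]
Maximum sum: 31

The maximum subarray is [5, 8, 10, 8] with sum 31. This subarray runs from index 2 to index 5.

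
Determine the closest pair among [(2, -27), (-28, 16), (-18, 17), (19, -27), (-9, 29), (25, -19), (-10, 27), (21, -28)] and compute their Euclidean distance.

Computing all pairwise distances among 8 points:

d((2, -27), (-28, 16)) = 52.4309
d((2, -27), (-18, 17)) = 48.3322
d((2, -27), (19, -27)) = 17.0
d((2, -27), (-9, 29)) = 57.0701
d((2, -27), (25, -19)) = 24.3516
d((2, -27), (-10, 27)) = 55.3173
d((2, -27), (21, -28)) = 19.0263
d((-28, 16), (-18, 17)) = 10.0499
d((-28, 16), (19, -27)) = 63.7024
d((-28, 16), (-9, 29)) = 23.0217
d((-28, 16), (25, -19)) = 63.5138
d((-28, 16), (-10, 27)) = 21.095
d((-28, 16), (21, -28)) = 65.8559
d((-18, 17), (19, -27)) = 57.4891
d((-18, 17), (-9, 29)) = 15.0
d((-18, 17), (25, -19)) = 56.0803
d((-18, 17), (-10, 27)) = 12.8062
d((-18, 17), (21, -28)) = 59.5483
d((19, -27), (-9, 29)) = 62.6099
d((19, -27), (25, -19)) = 10.0
d((19, -27), (-10, 27)) = 61.2944
d((19, -27), (21, -28)) = 2.2361 <-- minimum
d((-9, 29), (25, -19)) = 58.8218
d((-9, 29), (-10, 27)) = 2.2361 <-- minimum
d((-9, 29), (21, -28)) = 64.4127
d((25, -19), (-10, 27)) = 57.8014
d((25, -19), (21, -28)) = 9.8489
d((-10, 27), (21, -28)) = 63.1348

Minimum distance: 2.2361 (tie among 2 pairs: (19, -27) and (21, -28); (-9, 29) and (-10, 27))

The minimum Euclidean distance is 2.2361. There is a tie: 2 pairs achieve this minimum — (19, -27) and (21, -28); (-9, 29) and (-10, 27). Any of these is a valid closest pair. For 8 points, brute-force pairwise comparison is shown above. For large n, the divide-and-conquer algorithm (sort by x, recurse on halves, check the dividing strip) achieves O(n log n).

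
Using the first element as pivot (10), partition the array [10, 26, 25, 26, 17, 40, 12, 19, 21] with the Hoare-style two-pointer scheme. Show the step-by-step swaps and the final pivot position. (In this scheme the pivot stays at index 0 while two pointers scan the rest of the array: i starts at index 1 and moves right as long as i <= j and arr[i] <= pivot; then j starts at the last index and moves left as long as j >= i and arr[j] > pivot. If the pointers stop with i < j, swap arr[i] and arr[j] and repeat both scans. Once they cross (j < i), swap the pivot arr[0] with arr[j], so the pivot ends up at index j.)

Hoare-style two-pointer partition with pivot = 10:

Initial array: [10, 26, 25, 26, 17, 40, 12, 19, 21]

Pointers start at i = 1, j = 8.
i ends at 1, j ends at 0: the pointers have crossed (j < i), so scanning stops.

j = 0, so swapping arr[0] with arr[j] leaves the pivot at position 0: [10, 26, 25, 26, 17, 40, 12, 19, 21]
Pivot position: 0

After partitioning with pivot 10, the array becomes [10, 26, 25, 26, 17, 40, 12, 19, 21]. The pivot is placed at index 0. All elements to the left of the pivot are <= 10, and all elements to the right are > 10.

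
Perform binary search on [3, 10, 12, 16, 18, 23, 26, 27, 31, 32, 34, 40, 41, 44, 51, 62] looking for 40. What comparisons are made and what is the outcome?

Binary search for 40 in [3, 10, 12, 16, 18, 23, 26, 27, 31, 32, 34, 40, 41, 44, 51, 62]:

lo=0, hi=15, mid=7, arr[mid]=27 -> 27 < 40, search right half
lo=8, hi=15, mid=11, arr[mid]=40 -> Found target at index 11!

Binary search finds 40 at index 11 after 2 comparisons. The search repeatedly halves the search space by comparing with the middle element.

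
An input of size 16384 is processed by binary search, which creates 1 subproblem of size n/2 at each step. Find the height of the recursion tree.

For divide and conquer with division factor 2:

Problem sizes at each level:
Level 0: 16384
Level 1: 8192
Level 2: 4096
Level 3: 2048
Level 4: 1024
Level 5: 512
Level 6: 256
Level 7: 128
Level 8: 64
Level 9: 32
Level 10: 16
Level 11: 8
Level 12: 4
Level 13: 2
Level 14: 1

The root is level 0 and the size-1 base case is level 14 (the tree spans levels 0 through 14, i.e. 15 levels counting the root), so the depth is the number of divisions: log_2(16384) = 14

The recursion tree depth is log_2(16384) = 14. At each level, the problem size is divided by 2, so it takes 14 divisions to reduce to a base case of size 1. The algorithm makes 1 recursive call at each level.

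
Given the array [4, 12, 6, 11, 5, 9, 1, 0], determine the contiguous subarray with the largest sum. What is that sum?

Using Kadane's algorithm on [4, 12, 6, 11, 5, 9, 1, 0]:

Scanning through the array:
Position 1 (value 12): max_ending_here = 16, max_so_far = 16
Position 2 (value 6): max_ending_here = 22, max_so_far = 22
Position 3 (value 11): max_ending_here = 33, max_so_far = 33
Position 4 (value 5): max_ending_here = 38, max_so_far = 38
Position 5 (value 9): max_ending_here = 47, max_so_far = 47
Position 6 (value 1): max_ending_here = 48, max_so_far = 48
Position 7 (value 0): max_ending_here = 48, max_so_far = 48

Maximum subarray: [4, 12, 6, 11, 5, 9, 1]
Maximum sum: 48

The maximum subarray is [4, 12, 6, 11, 5, 9, 1] with sum 48. This subarray runs from index 0 to index 6.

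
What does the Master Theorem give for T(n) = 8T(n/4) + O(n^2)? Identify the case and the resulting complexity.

Master Theorem for T(n) = 8T(n/4) + O(n^2):

a = 8, b = 4, c = 2
log_b(a) = log_4(8) = 1.5000

Case 3: c = 2 > log_4(8) = 1.5000
T(n) = O(n^2) = O(n^2)

For T(n) = 8T(n/4) + O(n^2): log_4(8) = 1.5000. This is Case 3 of the Master Theorem (c > log_b(a), work dominated by root), giving O(n^2).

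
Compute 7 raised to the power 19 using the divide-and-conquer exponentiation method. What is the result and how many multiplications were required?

Computing 7^19 by squaring (build up from 7^1; each line after the first costs one multiplication):

7^1 = 7
7^2 = (7^1)^2 = 7^2 = 49
7^4 = (7^2)^2 = 49^2 = 2401
7^8 = (7^4)^2 = 2401^2 = 5764801
7^9 = 7 * 7^8 = 7 * 5764801 = 40353607
7^18 = (7^9)^2 = 40353607^2 = 1628413597910449
7^19 = 7 * 7^18 = 7 * 1628413597910449 = 11398895185373143

Result: 11398895185373143
Multiplications needed: 6 (6 lines after 7^1)

7^19 = 11398895185373143. Using exponentiation by squaring, this requires 6 multiplications. The key idea: if the exponent is even, square the half-power; if odd, multiply by the base once.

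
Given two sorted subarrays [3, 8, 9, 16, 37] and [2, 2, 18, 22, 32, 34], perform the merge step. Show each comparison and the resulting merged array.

Merging process:

Compare 3 vs 2: take 2 from right. Merged: [2]
Compare 3 vs 2: take 2 from right. Merged: [2, 2]
Compare 3 vs 18: take 3 from left. Merged: [2, 2, 3]
Compare 8 vs 18: take 8 from left. Merged: [2, 2, 3, 8]
Compare 9 vs 18: take 9 from left. Merged: [2, 2, 3, 8, 9]
Compare 16 vs 18: take 16 from left. Merged: [2, 2, 3, 8, 9, 16]
Compare 37 vs 18: take 18 from right. Merged: [2, 2, 3, 8, 9, 16, 18]
Compare 37 vs 22: take 22 from right. Merged: [2, 2, 3, 8, 9, 16, 18, 22]
Compare 37 vs 32: take 32 from right. Merged: [2, 2, 3, 8, 9, 16, 18, 22, 32]
Compare 37 vs 34: take 34 from right. Merged: [2, 2, 3, 8, 9, 16, 18, 22, 32, 34]
Append remaining from left: [37]. Merged: [2, 2, 3, 8, 9, 16, 18, 22, 32, 34, 37]

Final merged array: [2, 2, 3, 8, 9, 16, 18, 22, 32, 34, 37]
Total comparisons: 10

The merged array is [2, 2, 3, 8, 9, 16, 18, 22, 32, 34, 37], requiring 10 comparisons. The merge step runs in O(n) time where n is the total number of elements.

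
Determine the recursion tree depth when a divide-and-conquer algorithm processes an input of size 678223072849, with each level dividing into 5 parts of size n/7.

For divide and conquer with division factor 7:

Problem sizes at each level:
Level 0: 678223072849
Level 1: 96889010407
Level 2: 13841287201
Level 3: 1977326743
Level 4: 282475249
Level 5: 40353607
Level 6: 5764801
Level 7: 823543
Level 8: 117649
Level 9: 16807
Level 10: 2401
Level 11: 343
Level 12: 49
Level 13: 7
Level 14: 1

The root is level 0 and the size-1 base case is level 14 (the tree spans levels 0 through 14, i.e. 15 levels counting the root), so the depth is the number of divisions: log_7(678223072849) = 14

The recursion tree depth is log_7(678223072849) = 14. At each level, the problem size is divided by 7, so it takes 14 divisions to reduce to a base case of size 1. The algorithm makes 5 recursive calls at each level.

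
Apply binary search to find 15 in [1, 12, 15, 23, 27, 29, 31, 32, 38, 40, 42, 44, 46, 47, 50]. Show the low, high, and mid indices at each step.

Binary search for 15 in [1, 12, 15, 23, 27, 29, 31, 32, 38, 40, 42, 44, 46, 47, 50]:

lo=0, hi=14, mid=7, arr[mid]=32 -> 32 > 15, search left half
lo=0, hi=6, mid=3, arr[mid]=23 -> 23 > 15, search left half
lo=0, hi=2, mid=1, arr[mid]=12 -> 12 < 15, search right half
lo=2, hi=2, mid=2, arr[mid]=15 -> Found target at index 2!

Binary search finds 15 at index 2 after 4 comparisons. The search repeatedly halves the search space by comparing with the middle element.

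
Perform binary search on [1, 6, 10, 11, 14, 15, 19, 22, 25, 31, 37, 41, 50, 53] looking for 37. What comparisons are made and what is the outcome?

Binary search for 37 in [1, 6, 10, 11, 14, 15, 19, 22, 25, 31, 37, 41, 50, 53]:

lo=0, hi=13, mid=6, arr[mid]=19 -> 19 < 37, search right half
lo=7, hi=13, mid=10, arr[mid]=37 -> Found target at index 10!

Binary search finds 37 at index 10 after 2 comparisons. The search repeatedly halves the search space by comparing with the middle element.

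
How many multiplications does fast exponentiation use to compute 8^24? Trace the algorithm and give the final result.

Computing 8^24 by squaring (build up from 8^1; each line after the first costs one multiplication):

8^1 = 8
8^2 = (8^1)^2 = 8^2 = 64
8^3 = 8 * 8^2 = 8 * 64 = 512
8^6 = (8^3)^2 = 512^2 = 262144
8^12 = (8^6)^2 = 262144^2 = 68719476736
8^24 = (8^12)^2 = 68719476736^2 = 4722366482869645213696

Result: 4722366482869645213696
Multiplications needed: 5 (5 lines after 8^1)

8^24 = 4722366482869645213696. Using exponentiation by squaring, this requires 5 multiplications. The key idea: if the exponent is even, square the half-power; if odd, multiply by the base once.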